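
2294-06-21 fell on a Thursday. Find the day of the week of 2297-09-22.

Day-of-year of June 21, 2294: 172.
Day-of-year of September 22, 2297: 265.
2294 has 365 days, so 365 − 172 = 193 days remain in 2294.
Full years: 2295: 365; 2296: 366. Sum = 731.
Total: 193 + 731 + 265 = 1189 days.
1189 mod 7 = 6, so 6 days after Thursday is Wednesday.

Wednesday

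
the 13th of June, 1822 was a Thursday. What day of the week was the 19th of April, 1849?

Thursday

Day-of-year of June 13, 1822: 164.
Day-of-year of April 19, 1849: 109.
1822 has 365 days, so 365 − 164 = 201 days remain in 1822.
Full years 1823–1848: 19 common + 7 leap = 19×365 + 7×366 = 9497 days.
Total: 201 + 9497 + 109 = 9807 days.
9807 is a multiple of 7, so the 19th of April, 1849 falls on the same weekday: Thursday.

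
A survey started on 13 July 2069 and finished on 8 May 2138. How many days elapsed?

From July 13, 2069 to July 13, 2137: 68 years, of which 16 contain a Feb 29 — 52×365 + 16×366 = 24836 days.
(2100 is not a leap year (divisible by 100 but not 400).)
July 2137: 31 − 13 = 18 days remain.
Then 9 full months totalling 273 days.
May 1–8, 2138: 8 days.
Residual: 299 days.
Total: 25135 days.

25135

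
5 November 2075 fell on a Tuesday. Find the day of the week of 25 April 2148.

Day-of-year of November 5, 2075: 309.
Day-of-year of April 25, 2148: 116.
2075 has 365 days, so 365 − 309 = 56 days remain in 2075.
Full years 2076–2147: 55 common + 17 leap = 55×365 + 17×366 = 26297 days.
Total: 56 + 26297 + 116 = 26469 days.
26469 mod 7 = 2, so 2 days after Tuesday is Thursday.

Thursday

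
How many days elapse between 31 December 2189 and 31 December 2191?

730

Day-of-year of December 31, 2189: 365.
Day-of-year of December 31, 2191: 365.
2189 has 365 days, so 365 − 365 = 0 days remain in 2189.
Full years: 2190: 365. Sum = 365.
Total: 0 + 365 + 365 = 730 days.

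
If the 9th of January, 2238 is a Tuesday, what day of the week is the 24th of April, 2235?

Count forward from the earlier date (April 24, 2235) to the later (January 9, 2238):
April 24, 2235 → April 24, 2236: 366 days (2236 is a leap year).
April 24, 2236 → April 24, 2237: 365 days.
April 2237: 30 − 24 = 6 days remain.
Then May (31), June (30), July (31), August (31), September (30), October (31), November (30), December (31): 31 + 30 + 31 + 31 + 30 + 31 + 30 + 31 = 245 days.
January 1–9, 2238: 9 days.
Residual: 260 days.
Total: 991 days.
991 mod 7 = 4, so 4 days before Tuesday is Friday.

Friday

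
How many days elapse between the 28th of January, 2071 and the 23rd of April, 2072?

451

Day-of-year of January 28, 2071: 28.
Day-of-year of April 23, 2072: 114.
2071 has 365 days, so 365 − 28 = 337 days remain in 2071.
Total: 337 + 114 = 451 days.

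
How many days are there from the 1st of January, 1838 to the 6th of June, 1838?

156

January 1838: 31 − 1 = 30 days remain.
Then February 1838 (28), March (31), April (30), May (31): 28 + 31 + 30 + 31 = 120 days.
June 1–6, 1838: 6 days.
Total: 30 + 120 + 6 = 156 days.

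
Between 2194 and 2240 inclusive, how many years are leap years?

11

Years divisible by 4 in [2194, 2240]: 2196, 2200, 2204, 2208, 2212, 2216, 2220, 2224, 2228, 2232, 2236, 2240.
Of these, 2200 is divisible by 100 but not 400, so not leap.
Leap years: 12 − 1 = 11.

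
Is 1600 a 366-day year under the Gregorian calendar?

Yes

1600 is a leap year (divisible by 400).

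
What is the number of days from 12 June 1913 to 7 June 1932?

6935

Day-of-year of June 12, 1913: 163.
Day-of-year of June 7, 1932: 159.
1913 has 365 days, so 365 − 163 = 202 days remain in 1913.
Full years 1914–1931: 14 common + 4 leap = 14×365 + 4×366 = 6574 days.
Total: 202 + 6574 + 159 = 6935 days.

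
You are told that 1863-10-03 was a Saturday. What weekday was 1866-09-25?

Tuesday

Day-of-year of October 3, 1863: 276.
Day-of-year of September 25, 1866: 268.
1863 has 365 days, so 365 − 276 = 89 days remain in 1863.
Full years: 1864: 366; 1865: 365. Sum = 731.
Total: 89 + 731 + 268 = 1088 days.
1088 mod 7 = 3, so 3 days after Saturday is Tuesday.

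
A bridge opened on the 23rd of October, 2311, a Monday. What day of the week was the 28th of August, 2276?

Monday

Count forward from the earlier date (August 28, 2276) to the later (October 23, 2311):
From August 28, 2276 to August 28, 2311: 35 years, of which 7 contain a Feb 29 — 28×365 + 7×366 = 12782 days.
(2300 is not a leap year (divisible by 100 but not 400).)
August 2311: 31 − 28 = 3 days remain.
Then September (30): 30 days.
October 1–23, 2311: 23 days.
Residual: 56 days.
Total: 12838 days.
12838 is a multiple of 7, so the 28th of August, 2276 falls on the same weekday: Monday.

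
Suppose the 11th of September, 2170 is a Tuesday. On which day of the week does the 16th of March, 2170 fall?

Count forward from the earlier date (March 16, 2170) to the later (September 11, 2170):
March 2170: 31 − 16 = 15 days remain.
Then April (30), May (31), June (30), July (31), August (31): 30 + 31 + 30 + 31 + 31 = 153 days.
September 1–11, 2170: 11 days.
Total: 15 + 153 + 11 = 179 days.
179 mod 7 = 4, so 4 days before Tuesday is Friday.

Friday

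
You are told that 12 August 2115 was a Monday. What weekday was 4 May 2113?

Thursday

Count forward from the earlier date (May 4, 2113) to the later (August 12, 2115):
May 2113: 31 − 4 = 27 days remain.
Then 26 full months totalling 791 days.
August 1–12, 2115: 12 days.
Total: 27 + 791 + 12 = 830 days.
830 mod 7 = 4, so 4 days before Monday is Thursday.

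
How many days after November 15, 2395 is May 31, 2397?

563

Day-of-year of November 15, 2395: 319.
Day-of-year of May 31, 2397: 151.
2395 has 365 days, so 365 − 319 = 46 days remain in 2395.
Full years: 2396: 366. Sum = 366.
Total: 46 + 366 + 151 = 563 days.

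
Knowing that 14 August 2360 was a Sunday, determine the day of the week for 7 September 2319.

Sunday

Count forward from the earlier date (September 7, 2319) to the later (August 14, 2360):
From September 7, 2319 to September 7, 2359: 40 years, of which 10 contain a Feb 29 — 30×365 + 10×366 = 14610 days.
September 2359: 30 − 7 = 23 days remain.
Then 10 full months totalling 305 days.
August 1–14, 2360: 14 days.
Residual: 342 days.
Total: 14952 days.
14952 is a multiple of 7, so 7 September 2319 falls on the same weekday: Sunday.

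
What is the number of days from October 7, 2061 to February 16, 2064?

862

Day-of-year of October 7, 2061: 280.
Day-of-year of February 16, 2064: 47.
2061 has 365 days, so 365 − 280 = 85 days remain in 2061.
Full years: 2062: 365; 2063: 365. Sum = 730.
Total: 85 + 730 + 47 = 862 days.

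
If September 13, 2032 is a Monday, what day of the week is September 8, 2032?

Count forward from the earlier date (September 8, 2032) to the later (September 13, 2032):
Within September 2032: 13 − 8 = 5 days.
5 mod 7 = 5, so 5 days before Monday is Wednesday.

Wednesday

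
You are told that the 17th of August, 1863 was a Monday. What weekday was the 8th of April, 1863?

Count forward from the earlier date (April 8, 1863) to the later (August 17, 1863):
April 1863: 30 − 8 = 22 days remain.
Then May (31), June (30), July (31): 31 + 30 + 31 = 92 days.
August 1–17, 1863: 17 days.
Total: 22 + 92 + 17 = 131 days.
131 mod 7 = 5, so 5 days before Monday is Wednesday.

Wednesday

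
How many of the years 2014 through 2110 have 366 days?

23

Years divisible by 4: 2016, 2020, …, 2108 — 24 in all.
Of these, 2100 is divisible by 100 but not 400, so not leap.
Leap years: 24 − 1 = 23.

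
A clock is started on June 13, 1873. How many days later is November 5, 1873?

145

June 1873: 30 − 13 = 17 days remain.
Then July (31), August (31), September (30), October (31): 31 + 31 + 30 + 31 = 123 days.
November 1–5, 1873: 5 days.
Total: 17 + 123 + 5 = 145 days.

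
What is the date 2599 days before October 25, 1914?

September 13, 1907

Count 2599 days before October 25, 1914:
From September 13, 1907 to September 13, 1914: 7 years, of which 2 contain a Feb 29 — 5×365 + 2×366 = 2557 days.
September 1914: 30 − 13 = 17 days remain.
October 1–25, 1914: 25 days.
Residual: 42 days.
Total: 2599 days.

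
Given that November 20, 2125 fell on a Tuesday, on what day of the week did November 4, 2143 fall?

Monday

Day-of-year of November 20, 2125: 324.
Day-of-year of November 4, 2143: 308.
2125 has 365 days, so 365 − 324 = 41 days remain in 2125.
Full years 2126–2142: 13 common + 4 leap = 13×365 + 4×366 = 6209 days.
Total: 41 + 6209 + 308 = 6558 days.
6558 mod 7 = 6, so 6 days after Tuesday is Monday.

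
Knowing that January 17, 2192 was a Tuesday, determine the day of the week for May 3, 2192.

Thursday

January 2192: 31 − 17 = 14 days remain.
Then February 2192 (29), March (31), April (30): 29 + 31 + 30 = 90 days.
May 1–3, 2192: 3 days.
Total: 14 + 90 + 3 = 107 days.
107 mod 7 = 2, so 2 days after Tuesday is Thursday.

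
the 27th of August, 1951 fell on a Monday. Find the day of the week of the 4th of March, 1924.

Count forward from the earlier date (March 4, 1924) to the later (August 27, 1951):
From March 4, 1924 to March 4, 1951: 27 years, of which 6 contain a Feb 29 — 21×365 + 6×366 = 9861 days.
March 1951: 31 − 4 = 27 days remain.
Then April (30), May (31), June (30), July (31): 30 + 31 + 30 + 31 = 122 days.
August 1–27, 1951: 27 days.
Residual: 176 days.
Total: 10037 days.
10037 mod 7 = 6, so 6 days before Monday is Tuesday.

Tuesday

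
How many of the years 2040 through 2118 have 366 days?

19

Years divisible by 4: 2040, 2044, …, 2116 — 20 in all.
Of these, 2100 is divisible by 100 but not 400, so not leap.
Leap years: 20 − 1 = 19.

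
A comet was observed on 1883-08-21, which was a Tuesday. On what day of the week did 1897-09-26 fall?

Sunday

Day-of-year of August 21, 1883: 233.
Day-of-year of September 26, 1897: 269.
1883 has 365 days, so 365 − 233 = 132 days remain in 1883.
Full years 1884–1896: 9 common + 4 leap = 9×365 + 4×366 = 4749 days.
Total: 132 + 4749 + 269 = 5150 days.
5150 mod 7 = 5, so 5 days after Tuesday is Sunday.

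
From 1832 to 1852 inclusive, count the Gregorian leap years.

6

Years divisible by 4 in [1832, 1852]: 1832, 1836, 1840, 1844, 1848, 1852.
No century exceptions apply. Count: 6.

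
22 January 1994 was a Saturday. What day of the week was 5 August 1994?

January 1994: 31 − 22 = 9 days remain.
Then February 1994 (28), March (31), April (30), May (31), June (30), July (31): 28 + 31 + 30 + 31 + 30 + 31 = 181 days.
August 1–5, 1994: 5 days.
Total: 9 + 181 + 5 = 195 days.
195 mod 7 = 6, so 6 days after Saturday is Friday.

Friday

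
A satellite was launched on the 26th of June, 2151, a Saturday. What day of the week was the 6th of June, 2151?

Sunday

Count forward from the earlier date (June 6, 2151) to the later (June 26, 2151):
Within June 2151: 26 − 6 = 20 days.
20 mod 7 = 6, so 6 days before Saturday is Sunday.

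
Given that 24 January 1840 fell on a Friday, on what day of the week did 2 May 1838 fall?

Count forward from the earlier date (May 2, 1838) to the later (January 24, 1840):
May 2, 1838 → May 2, 1839: 365 days.
May 1839: 31 − 2 = 29 days remain.
Then June (30), July (31), August (31), September (30), October (31), November (30), December (31): 30 + 31 + 31 + 30 + 31 + 30 + 31 = 214 days.
January 1–24, 1840: 24 days.
Residual: 267 days.
Total: 632 days.
632 mod 7 = 2, so 2 days before Friday is Wednesday.

Wednesday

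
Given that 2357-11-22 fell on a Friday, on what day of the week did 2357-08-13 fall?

Tuesday

Count forward from the earlier date (August 13, 2357) to the later (November 22, 2357):
August 2357: 31 − 13 = 18 days remain.
Then September (30), October (31): 30 + 31 = 61 days.
November 1–22, 2357: 22 days.
Total: 18 + 61 + 22 = 101 days.
101 mod 7 = 3, so 3 days before Friday is Tuesday.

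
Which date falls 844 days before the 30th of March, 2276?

the 7th of December, 2273

Count 844 days before March 30, 2276:
December 7, 2273 → December 7, 2274: 365 days.
December 7, 2274 → December 7, 2275: 365 days.
December 2275: 31 − 7 = 24 days remain.
Then January (31), February 2276 (29): 31 + 29 = 60 days.
March 1–30, 2276: 30 days.
Residual: 114 days.
Total: 844 days.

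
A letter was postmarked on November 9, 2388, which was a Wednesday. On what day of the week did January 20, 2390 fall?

November 9, 2388 → November 9, 2389: 365 days.
November 2389: 30 − 9 = 21 days remain.
Then December (31): 31 days.
January 1–20, 2390: 20 days.
Residual: 72 days.
Total: 437 days.
437 mod 7 = 3, so 3 days after Wednesday is Saturday.

Saturday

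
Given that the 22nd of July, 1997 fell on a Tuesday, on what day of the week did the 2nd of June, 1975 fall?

Count forward from the earlier date (June 2, 1975) to the later (July 22, 1997):
From June 2, 1975 to June 2, 1997: 22 years, of which 6 contain a Feb 29 — 16×365 + 6×366 = 8036 days.
June 1997: 30 − 2 = 28 days remain.
July 1–22, 1997: 22 days.
Residual: 50 days.
Total: 8086 days.
8086 mod 7 = 1, so 1 day before Tuesday is Monday.

Monday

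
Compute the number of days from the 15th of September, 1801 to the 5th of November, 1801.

51

September 1801: 30 − 15 = 15 days remain.
Then October (31): 31 days.
November 1–5, 1801: 5 days.
Total: 15 + 31 + 5 = 51 days.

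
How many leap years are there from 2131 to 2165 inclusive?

9

Years divisible by 4 in [2131, 2165]: 2132, 2136, 2140, 2144, 2148, 2152, 2156, 2160, 2164.
No century exceptions apply. Count: 9.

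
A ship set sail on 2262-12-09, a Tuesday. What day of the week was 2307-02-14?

Thursday

From December 9, 2262 to December 9, 2306: 44 years, of which 10 contain a Feb 29 — 34×365 + 10×366 = 16070 days.
(2300 is not a leap year (divisible by 100 but not 400).)
December 2306: 31 − 9 = 22 days remain.
Then January (31): 31 days.
February 1–14, 2307: 14 days (2307 is not a leap year).
Residual: 67 days.
Total: 16137 days.
16137 mod 7 = 2, so 2 days after Tuesday is Thursday.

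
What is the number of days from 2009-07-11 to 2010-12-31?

538

July 11, 2009 → July 11, 2010: 365 days.
July 2010: 31 − 11 = 20 days remain.
Then August (31), September (30), October (31), November (30): 31 + 30 + 31 + 30 = 122 days.
December 1–31, 2010: 31 days.
Residual: 173 days.
Total: 538 days.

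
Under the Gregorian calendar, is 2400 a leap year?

Yes

2400 is a leap year (divisible by 400).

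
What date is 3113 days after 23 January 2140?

1 August 2148

Count 3113 days after January 23, 2140:
From January 23, 2140 to January 23, 2148: 8 years, of which 2 contain a Feb 29 — 6×365 + 2×366 = 2922 days.
January 2148: 31 − 23 = 8 days remain.
Then February 2148 (29), March (31), April (30), May (31), June (30), July (31): 29 + 31 + 30 + 31 + 30 + 31 = 182 days.
August 1, 2148: 1 day.
Residual: 191 days.
Total: 3113 days.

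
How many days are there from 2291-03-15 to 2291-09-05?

March 2291: 31 − 15 = 16 days remain.
Then April (30), May (31), June (30), July (31), August (31): 30 + 31 + 30 + 31 + 31 = 153 days.
September 1–5, 2291: 5 days.
Total: 16 + 153 + 5 = 174 days.

174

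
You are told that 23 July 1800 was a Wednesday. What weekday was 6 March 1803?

Sunday

July 23, 1800 → July 23, 1801: 365 days.
July 23, 1801 → July 23, 1802: 365 days.
July 1802: 31 − 23 = 8 days remain.
Then August (31), September (30), October (31), November (30), December (31), January (31), February 1803 (28): 31 + 30 + 31 + 30 + 31 + 31 + 28 = 212 days.
March 1–6, 1803: 6 days.
Residual: 226 days.
Total: 956 days.
956 mod 7 = 4, so 4 days after Wednesday is Sunday.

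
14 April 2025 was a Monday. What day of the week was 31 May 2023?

Wednesday

Count forward from the earlier date (May 31, 2023) to the later (April 14, 2025):
May 31, 2023 → May 31, 2024: 366 days (2024 is a leap year).
May 2024: 31 − 31 = 0 days remain.
Then 10 full months totalling 304 days.
April 1–14, 2025: 14 days.
Residual: 318 days.
Total: 684 days.
684 mod 7 = 5, so 5 days before Monday is Wednesday.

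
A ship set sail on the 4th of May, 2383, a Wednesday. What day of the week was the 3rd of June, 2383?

May 2383: 31 − 4 = 27 days remain.
June 1–3, 2383: 3 days.
Total: 27 + 3 = 30 days.
30 mod 7 = 2, so 2 days after Wednesday is Friday.

Friday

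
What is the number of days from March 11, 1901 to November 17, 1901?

March 1901: 31 − 11 = 20 days remain.
Then April (30), May (31), June (30), July (31), August (31), September (30), October (31): 30 + 31 + 30 + 31 + 31 + 30 + 31 = 214 days.
November 1–17, 1901: 17 days.
Total: 20 + 214 + 17 = 251 days.

251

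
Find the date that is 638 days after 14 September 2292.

14 June 2294

Count 638 days after September 14, 2292:
September 2292: 30 − 14 = 16 days remain.
Then 20 full months totalling 608 days.
June 1–14, 2294: 14 days.
Total: 16 + 608 + 14 = 638 days.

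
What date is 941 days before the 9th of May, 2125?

the 11th of October, 2122

Count 941 days before May 9, 2125:
Day-of-year of October 11, 2122: 284.
Day-of-year of May 9, 2125: 129.
2122 has 365 days, so 365 − 284 = 81 days remain in 2122.
Full years: 2123: 365; 2124: 366. Sum = 731.
Total: 81 + 731 + 129 = 941 days.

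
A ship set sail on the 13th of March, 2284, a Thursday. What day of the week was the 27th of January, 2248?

Count forward from the earlier date (January 27, 2248) to the later (March 13, 2284):
From January 27, 2248 to January 27, 2284: 36 years, of which 9 contain a Feb 29 — 27×365 + 9×366 = 13149 days.
January 2284: 31 − 27 = 4 days remain.
Then February 2284 (29): 29 days.
March 1–13, 2284: 13 days.
Residual: 46 days.
Total: 13195 days.
13195 is a multiple of 7, so the 27th of January, 2248 falls on the same weekday: Thursday.

Thursday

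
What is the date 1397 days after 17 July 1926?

14 May 1930

Count 1397 days after July 17, 1926:
Day-of-year of July 17, 1926: 198.
Day-of-year of May 14, 1930: 134.
1926 has 365 days, so 365 − 198 = 167 days remain in 1926.
Full years: 1927: 365; 1928: 366; 1929: 365. Sum = 1096.
Total: 167 + 1096 + 134 = 1397 days.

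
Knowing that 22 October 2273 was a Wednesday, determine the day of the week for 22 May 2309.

Saturday

Day-of-year of October 22, 2273: 295.
Day-of-year of May 22, 2309: 142.
2273 has 365 days, so 365 − 295 = 70 days remain in 2273.
Full years 2274–2308: 27 common + 8 leap = 27×365 + 8×366 = 12783 days.
Total: 70 + 12783 + 142 = 12995 days.
12995 mod 7 = 3, so 3 days after Wednesday is Saturday.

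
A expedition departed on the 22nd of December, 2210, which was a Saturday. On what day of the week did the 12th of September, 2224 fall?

Sunday

From December 22, 2210 to December 22, 2223: 13 years, of which 3 contain a Feb 29 — 10×365 + 3×366 = 4748 days.
December 2223: 31 − 22 = 9 days remain.
Then January (31), February 2224 (29), March (31), April (30), May (31), June (30), July (31), August (31): 31 + 29 + 31 + 30 + 31 + 30 + 31 + 31 = 244 days.
September 1–12, 2224: 12 days.
Residual: 265 days.
Total: 5013 days.
5013 mod 7 = 1, so 1 day after Saturday is Sunday.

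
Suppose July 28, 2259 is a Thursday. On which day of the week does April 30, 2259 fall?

Count forward from the earlier date (April 30, 2259) to the later (July 28, 2259):
April 2259: 30 − 30 = 0 days remain.
Then May (31), June (30): 31 + 30 = 61 days.
July 1–28, 2259: 28 days.
Total: 0 + 61 + 28 = 89 days.
89 mod 7 = 5, so 5 days before Thursday is Saturday.

Saturday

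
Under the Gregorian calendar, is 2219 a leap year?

No

2219 is not a leap year.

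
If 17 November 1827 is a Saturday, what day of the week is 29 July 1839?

From November 17, 1827 to November 17, 1838: 11 years, of which 3 contain a Feb 29 — 8×365 + 3×366 = 4018 days.
November 1838: 30 − 17 = 13 days remain.
Then December (31), January (31), February 1839 (28), March (31), April (30), May (31), June (30): 31 + 31 + 28 + 31 + 30 + 31 + 30 = 212 days.
July 1–29, 1839: 29 days.
Residual: 254 days.
Total: 4272 days.
4272 mod 7 = 2, so 2 days after Saturday is Monday.

Monday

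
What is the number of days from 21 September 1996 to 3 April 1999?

924

September 21, 1996 → September 21, 1997: 365 days.
September 21, 1997 → September 21, 1998: 365 days.
September 1998: 30 − 21 = 9 days remain.
Then October (31), November (30), December (31), January (31), February 1999 (28), March (31): 31 + 30 + 31 + 31 + 28 + 31 = 182 days.
April 1–3, 1999: 3 days.
Residual: 194 days.
Total: 924 days.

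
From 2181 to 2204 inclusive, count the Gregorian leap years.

Years divisible by 4 in [2181, 2204]: 2184, 2188, 2192, 2196, 2200, 2204.
Of these, 2200 is divisible by 100 but not 400, so not leap.
Leap years: 6 − 1 = 5.

5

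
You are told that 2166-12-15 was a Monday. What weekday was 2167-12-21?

Monday

Day-of-year of December 15, 2166: 349.
Day-of-year of December 21, 2167: 355.
2166 has 365 days, so 365 − 349 = 16 days remain in 2166.
Total: 16 + 355 = 371 days.
371 is a multiple of 7, so 2167-12-21 falls on the same weekday: Monday.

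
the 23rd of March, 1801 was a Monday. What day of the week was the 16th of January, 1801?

Count forward from the earlier date (January 16, 1801) to the later (March 23, 1801):
January 1801: 31 − 16 = 15 days remain.
Then February 1801 (28): 28 days.
March 1–23, 1801: 23 days.
Total: 15 + 28 + 23 = 66 days.
66 mod 7 = 3, so 3 days before Monday is Friday.

Friday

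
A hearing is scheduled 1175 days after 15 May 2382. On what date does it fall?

2 August 2385

Count 1175 days after May 15, 2382:
Day-of-year of May 15, 2382: 135.
Day-of-year of August 2, 2385: 214.
2382 has 365 days, so 365 − 135 = 230 days remain in 2382.
Full years: 2383: 365; 2384: 366. Sum = 731.
Total: 230 + 731 + 214 = 1175 days.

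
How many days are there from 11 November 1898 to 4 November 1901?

1088

November 11, 1898 → November 11, 1899: 365 days.
November 11, 1899 → November 11, 1900: 365 days (1900 is not a leap year (divisible by 100 but not 400)).
November 1900: 30 − 11 = 19 days remain.
Then 11 full months totalling 335 days.
November 1–4, 1901: 4 days.
Residual: 358 days.
Total: 1088 days.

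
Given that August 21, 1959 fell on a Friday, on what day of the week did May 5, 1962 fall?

Saturday

August 21, 1959 → August 21, 1960: 366 days (1960 is a leap year).
August 21, 1960 → August 21, 1961: 365 days.
August 1961: 31 − 21 = 10 days remain.
Then September (30), October (31), November (30), December (31), January (31), February 1962 (28), March (31), April (30): 30 + 31 + 30 + 31 + 31 + 28 + 31 + 30 = 242 days.
May 1–5, 1962: 5 days.
Residual: 257 days.
Total: 988 days.
988 mod 7 = 1, so 1 day after Friday is Saturday.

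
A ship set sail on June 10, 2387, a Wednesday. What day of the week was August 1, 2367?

Tuesday

Count forward from the earlier date (August 1, 2367) to the later (June 10, 2387):
From August 1, 2367 to August 1, 2386: 19 years, of which 5 contain a Feb 29 — 14×365 + 5×366 = 6940 days.
August 2386: 31 − 1 = 30 days remain.
Then 9 full months totalling 273 days.
June 1–10, 2387: 10 days.
Residual: 313 days.
Total: 7253 days.
7253 mod 7 = 1, so 1 day before Wednesday is Tuesday.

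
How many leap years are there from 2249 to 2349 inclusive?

24

Years divisible by 4: 2252, 2256, …, 2348 — 25 in all.
Of these, 2300 is divisible by 100 but not 400, so not leap.
Leap years: 25 − 1 = 24.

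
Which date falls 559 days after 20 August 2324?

2 March 2326

Count 559 days after August 20, 2324:
August 20, 2324 → August 20, 2325: 365 days.
August 2325: 31 − 20 = 11 days remain.
Then September (30), October (31), November (30), December (31), January (31), February 2326 (28): 30 + 31 + 30 + 31 + 31 + 28 = 181 days.
March 1–2, 2326: 2 days.
Residual: 194 days.
Total: 559 days.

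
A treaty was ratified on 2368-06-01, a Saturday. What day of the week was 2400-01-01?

From June 1, 2368 to June 1, 2399: 31 years, of which 7 contain a Feb 29 — 24×365 + 7×366 = 11322 days.
June 2399: 30 − 1 = 29 days remain.
Then July (31), August (31), September (30), October (31), November (30), December (31): 31 + 31 + 30 + 31 + 30 + 31 = 184 days.
January 1, 2400: 1 day.
Residual: 214 days.
Total: 11536 days.
11536 is a multiple of 7, so 2400-01-01 falls on the same weekday: Saturday.

Saturday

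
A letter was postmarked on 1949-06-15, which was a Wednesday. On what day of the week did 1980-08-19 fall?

Day-of-year of June 15, 1949: 166.
Day-of-year of August 19, 1980: 232.
1949 has 365 days, so 365 − 166 = 199 days remain in 1949.
Full years 1950–1979: 23 common + 7 leap = 23×365 + 7×366 = 10957 days.
Total: 199 + 10957 + 232 = 11388 days.
11388 mod 7 = 6, so 6 days after Wednesday is Tuesday.

Tuesday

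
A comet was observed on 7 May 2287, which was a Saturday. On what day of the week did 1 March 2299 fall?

Wednesday

Day-of-year of May 7, 2287: 127.
Day-of-year of March 1, 2299: 60.
2287 has 365 days, so 365 − 127 = 238 days remain in 2287.
Full years 2288–2298: 8 common + 3 leap = 8×365 + 3×366 = 4018 days.
Total: 238 + 4018 + 60 = 4316 days.
4316 mod 7 = 4, so 4 days after Saturday is Wednesday.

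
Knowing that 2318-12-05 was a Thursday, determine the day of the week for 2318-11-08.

Friday

Count forward from the earlier date (November 8, 2318) to the later (December 5, 2318):
November 2318: 30 − 8 = 22 days remain.
December 1–5, 2318: 5 days.
Total: 22 + 5 = 27 days.
27 mod 7 = 6, so 6 days before Thursday is Friday.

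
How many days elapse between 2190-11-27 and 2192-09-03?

November 2190: 30 − 27 = 3 days remain.
Then 21 full months totalling 640 days.
September 1–3, 2192: 3 days.
Total: 3 + 640 + 3 = 646 days.

646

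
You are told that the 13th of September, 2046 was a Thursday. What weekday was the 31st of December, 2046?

Monday

September 2046: 30 − 13 = 17 days remain.
Then October (31), November (30): 31 + 30 = 61 days.
December 1–31, 2046: 31 days.
Total: 17 + 61 + 31 = 109 days.
109 mod 7 = 4, so 4 days after Thursday is Monday.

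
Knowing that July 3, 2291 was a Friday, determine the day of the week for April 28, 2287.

Count forward from the earlier date (April 28, 2287) to the later (July 3, 2291):
April 28, 2287 → April 28, 2288: 366 days (2288 is a leap year).
April 28, 2288 → April 28, 2289: 365 days.
April 28, 2289 → April 28, 2290: 365 days.
April 28, 2290 → April 28, 2291: 365 days.
April 2291: 30 − 28 = 2 days remain.
Then May (31), June (30): 31 + 30 = 61 days.
July 1–3, 2291: 3 days.
Residual: 66 days.
Total: 1527 days.
1527 mod 7 = 1, so 1 day before Friday is Thursday.

Thursday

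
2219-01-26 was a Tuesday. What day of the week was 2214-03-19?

Count forward from the earlier date (March 19, 2214) to the later (January 26, 2219):
Day-of-year of March 19, 2214: 78.
Day-of-year of January 26, 2219: 26.
2214 has 365 days, so 365 − 78 = 287 days remain in 2214.
Full years: 2215: 365; 2216: 366; 2217: 365; 2218: 365. Sum = 1461.
Total: 287 + 1461 + 26 = 1774 days.
1774 mod 7 = 3, so 3 days before Tuesday is Saturday.

Saturday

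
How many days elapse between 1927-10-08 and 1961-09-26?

From October 8, 1927 to October 8, 1960: 33 years, of which 9 contain a Feb 29 — 24×365 + 9×366 = 12054 days.
October 1960: 31 − 8 = 23 days remain.
Then 10 full months totalling 304 days.
September 1–26, 1961: 26 days.
Residual: 353 days.
Total: 12407 days.

12407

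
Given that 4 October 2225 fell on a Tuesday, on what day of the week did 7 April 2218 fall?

Tuesday

Count forward from the earlier date (April 7, 2218) to the later (October 4, 2225):
Day-of-year of April 7, 2218: 97.
Day-of-year of October 4, 2225: 277.
2218 has 365 days, so 365 − 97 = 268 days remain in 2218.
Full years: 2219: 365; 2220: 366; 2221: 365; 2222: 365; 2223: 365; 2224: 366. Sum = 2192.
Total: 268 + 2192 + 277 = 2737 days.
2737 is a multiple of 7, so 7 April 2218 falls on the same weekday: Tuesday.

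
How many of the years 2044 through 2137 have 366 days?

23

Years divisible by 4: 2044, 2048, …, 2136 — 24 in all.
Of these, 2100 is divisible by 100 but not 400, so not leap.
Leap years: 24 − 1 = 23.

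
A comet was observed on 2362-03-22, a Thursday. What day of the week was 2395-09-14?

From March 22, 2362 to March 22, 2395: 33 years, of which 8 contain a Feb 29 — 25×365 + 8×366 = 12053 days.
March 2395: 31 − 22 = 9 days remain.
Then April (30), May (31), June (30), July (31), August (31): 30 + 31 + 30 + 31 + 31 = 153 days.
September 1–14, 2395: 14 days.
Residual: 176 days.
Total: 12229 days.
12229 is a multiple of 7, so 2395-09-14 falls on the same weekday: Thursday.

Thursday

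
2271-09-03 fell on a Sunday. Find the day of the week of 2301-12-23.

Monday

Day-of-year of September 3, 2271: 246.
Day-of-year of December 23, 2301: 357.
2271 has 365 days, so 365 − 246 = 119 days remain in 2271.
Full years 2272–2300: 22 common + 7 leap = 22×365 + 7×366 = 10592 days.
Total: 119 + 10592 + 357 = 11068 days.
11068 mod 7 = 1, so 1 day after Sunday is Monday.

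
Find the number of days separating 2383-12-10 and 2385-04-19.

Day-of-year of December 10, 2383: 344.
Day-of-year of April 19, 2385: 109.
2383 has 365 days, so 365 − 344 = 21 days remain in 2383.
Full years: 2384: 366. Sum = 366.
Total: 21 + 366 + 109 = 496 days.

496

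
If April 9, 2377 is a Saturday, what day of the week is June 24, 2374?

Count forward from the earlier date (June 24, 2374) to the later (April 9, 2377):
June 24, 2374 → June 24, 2375: 365 days.
June 24, 2375 → June 24, 2376: 366 days (2376 is a leap year).
June 2376: 30 − 24 = 6 days remain.
Then 9 full months totalling 274 days.
April 1–9, 2377: 9 days.
Residual: 289 days.
Total: 1020 days.
1020 mod 7 = 5, so 5 days before Saturday is Monday.

Monday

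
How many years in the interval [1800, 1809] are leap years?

Years divisible by 4 in [1800, 1809]: 1800, 1804, 1808.
Of these, 1800 is divisible by 100 but not 400, so not leap.
Leap years: 3 − 1 = 2.

2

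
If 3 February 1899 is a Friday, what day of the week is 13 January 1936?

Monday

From February 3, 1899 to February 3, 1935: 36 years, of which 8 contain a Feb 29 — 28×365 + 8×366 = 13148 days.
(1900 is not a leap year (divisible by 100 but not 400).)
February 1935: 28 − 3 = 25 days remain (1935 is not a leap year, so February has 28 days).
Then 10 full months totalling 306 days.
January 1–13, 1936: 13 days.
Residual: 344 days.
Total: 13492 days.
13492 mod 7 = 3, so 3 days after Friday is Monday.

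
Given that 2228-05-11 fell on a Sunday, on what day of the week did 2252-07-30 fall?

Day-of-year of May 11, 2228: 132.
Day-of-year of July 30, 2252: 212.
2228 has 366 days, so 366 − 132 = 234 days remain in 2228.
Full years 2229–2251: 18 common + 5 leap = 18×365 + 5×366 = 8400 days.
Total: 234 + 8400 + 212 = 8846 days.
8846 mod 7 = 5, so 5 days after Sunday is Friday.

Friday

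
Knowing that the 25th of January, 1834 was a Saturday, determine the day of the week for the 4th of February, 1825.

Friday

Count forward from the earlier date (February 4, 1825) to the later (January 25, 1834):
Day-of-year of February 4, 1825: 35.
Day-of-year of January 25, 1834: 25.
1825 has 365 days, so 365 − 35 = 330 days remain in 1825.
Full years 1826–1833: 6 common + 2 leap = 6×365 + 2×366 = 2922 days.
Total: 330 + 2922 + 25 = 3277 days.
3277 mod 7 = 1, so 1 day before Saturday is Friday.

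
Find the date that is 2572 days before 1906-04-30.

1899-04-14

Count 2572 days before April 30, 1906:
From April 14, 1899 to April 14, 1906: 7 years, of which 1 contains a Feb 29 — 6×365 + 1×366 = 2556 days.
(1900 is not a leap year (divisible by 100 but not 400).)
Within April 1906: 30 − 14 = 16 days.
Total: 2572 days.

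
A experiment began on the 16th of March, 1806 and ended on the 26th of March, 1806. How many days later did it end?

10

Within March 1806: 26 − 16 = 10 days.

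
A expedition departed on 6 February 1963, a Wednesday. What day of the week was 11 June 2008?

Wednesday

Day-of-year of February 6, 1963: 37.
Day-of-year of June 11, 2008: 163.
1963 has 365 days, so 365 − 37 = 328 days remain in 1963.
Full years 1964–2007: 33 common + 11 leap = 33×365 + 11×366 = 16071 days.
Total: 328 + 16071 + 163 = 16562 days.
16562 is a multiple of 7, so 11 June 2008 falls on the same weekday: Wednesday.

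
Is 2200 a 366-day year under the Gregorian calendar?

No

2200 is not a leap year (divisible by 100 but not 400).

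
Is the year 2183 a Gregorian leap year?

No

2183 is not a leap year.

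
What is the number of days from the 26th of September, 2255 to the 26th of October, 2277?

8066

Day-of-year of September 26, 2255: 269.
Day-of-year of October 26, 2277: 299.
2255 has 365 days, so 365 − 269 = 96 days remain in 2255.
Full years 2256–2276: 15 common + 6 leap = 15×365 + 6×366 = 7671 days.
Total: 96 + 7671 + 299 = 8066 days.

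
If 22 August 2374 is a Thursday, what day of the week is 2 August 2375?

Saturday

Day-of-year of August 22, 2374: 234.
Day-of-year of August 2, 2375: 214.
2374 has 365 days, so 365 − 234 = 131 days remain in 2374.
Total: 131 + 214 = 345 days.
345 mod 7 = 2, so 2 days after Thursday is Saturday.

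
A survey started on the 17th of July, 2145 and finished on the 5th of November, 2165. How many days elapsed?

Day-of-year of July 17, 2145: 198.
Day-of-year of November 5, 2165: 309.
2145 has 365 days, so 365 − 198 = 167 days remain in 2145.
Full years 2146–2164: 14 common + 5 leap = 14×365 + 5×366 = 6940 days.
Total: 167 + 6940 + 309 = 7416 days.

7416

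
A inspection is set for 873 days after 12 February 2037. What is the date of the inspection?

5 July 2039

Count 873 days after February 12, 2037:
February 2037: 28 − 12 = 16 days remain (2037 is not a leap year, so February has 28 days).
Then 28 full months totalling 852 days.
July 1–5, 2039: 5 days.
Total: 16 + 852 + 5 = 873 days.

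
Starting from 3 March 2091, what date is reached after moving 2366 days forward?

24 August 2097

Count 2366 days after March 3, 2091:
March 3, 2091 → March 3, 2092: 366 days (2092 is a leap year).
March 3, 2092 → March 3, 2093: 365 days.
March 3, 2093 → March 3, 2094: 365 days.
March 3, 2094 → March 3, 2095: 365 days.
March 3, 2095 → March 3, 2096: 366 days (2096 is a leap year).
March 3, 2096 → March 3, 2097: 365 days.
March 2097: 31 − 3 = 28 days remain.
Then April (30), May (31), June (30), July (31): 30 + 31 + 30 + 31 = 122 days.
August 1–24, 2097: 24 days.
Residual: 174 days.
Total: 2366 days.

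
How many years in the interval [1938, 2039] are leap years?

25

Years divisible by 4: 1940, 1944, …, 2036 — 25 in all.
2000 is divisible by 400, so still leap.
No century exceptions apply. Count: 25.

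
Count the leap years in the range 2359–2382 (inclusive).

6

Years divisible by 4 in [2359, 2382]: 2360, 2364, 2368, 2372, 2376, 2380.
No century exceptions apply. Count: 6.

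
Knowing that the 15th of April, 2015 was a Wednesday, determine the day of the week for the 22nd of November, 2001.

Thursday

Count forward from the earlier date (November 22, 2001) to the later (April 15, 2015):
Day-of-year of November 22, 2001: 326.
Day-of-year of April 15, 2015: 105.
2001 has 365 days, so 365 − 326 = 39 days remain in 2001.
Full years 2002–2014: 10 common + 3 leap = 10×365 + 3×366 = 4748 days.
Total: 39 + 4748 + 105 = 4892 days.
4892 mod 7 = 6, so 6 days before Wednesday is Thursday.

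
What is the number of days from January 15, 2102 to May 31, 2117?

5615

From January 15, 2102 to January 15, 2117: 15 years, of which 4 contain a Feb 29 — 11×365 + 4×366 = 5479 days.
January 2117: 31 − 15 = 16 days remain.
Then February 2117 (28), March (31), April (30): 28 + 31 + 30 = 89 days.
May 1–31, 2117: 31 days.
Residual: 136 days.
Total: 5615 days.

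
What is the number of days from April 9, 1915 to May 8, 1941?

9526

Day-of-year of April 9, 1915: 99.
Day-of-year of May 8, 1941: 128.
1915 has 365 days, so 365 − 99 = 266 days remain in 1915.
Full years 1916–1940: 18 common + 7 leap = 18×365 + 7×366 = 9132 days.
Total: 266 + 9132 + 128 = 9526 days.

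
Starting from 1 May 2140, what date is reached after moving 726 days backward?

6 May 2138

Count 726 days before May 1, 2140:
May 6, 2138 → May 6, 2139: 365 days.
May 2139: 31 − 6 = 25 days remain.
Then 11 full months totalling 335 days.
May 1, 2140: 1 day.
Residual: 361 days.
Total: 726 days.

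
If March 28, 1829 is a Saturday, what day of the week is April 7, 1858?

Wednesday

Day-of-year of March 28, 1829: 87.
Day-of-year of April 7, 1858: 97.
1829 has 365 days, so 365 − 87 = 278 days remain in 1829.
Full years 1830–1857: 21 common + 7 leap = 21×365 + 7×366 = 10227 days.
Total: 278 + 10227 + 97 = 10602 days.
10602 mod 7 = 4, so 4 days after Saturday is Wednesday.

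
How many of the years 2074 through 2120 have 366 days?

Years divisible by 4 in [2074, 2120]: 2076, 2080, 2084, 2088, 2092, 2096, 2100, 2104, 2108, 2112, 2116, 2120.
Of these, 2100 is divisible by 100 but not 400, so not leap.
Leap years: 12 − 1 = 11.

11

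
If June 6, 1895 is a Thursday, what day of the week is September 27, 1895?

June 1895: 30 − 6 = 24 days remain.
Then July (31), August (31): 31 + 31 = 62 days.
September 1–27, 1895: 27 days.
Total: 24 + 62 + 27 = 113 days.
113 mod 7 = 1, so 1 day after Thursday is Friday.

Friday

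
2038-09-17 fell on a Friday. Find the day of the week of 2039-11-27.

September 17, 2038 → September 17, 2039: 365 days.
September 2039: 30 − 17 = 13 days remain.
Then October (31): 31 days.
November 1–27, 2039: 27 days.
Residual: 71 days.
Total: 436 days.
436 mod 7 = 2, so 2 days after Friday is Sunday.

Sunday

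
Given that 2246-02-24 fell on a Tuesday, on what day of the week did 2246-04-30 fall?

Thursday

February 2246: 28 − 24 = 4 days remain (2246 is not a leap year, so February has 28 days).
Then March (31): 31 days.
April 1–30, 2246: 30 days.
Total: 4 + 31 + 30 = 65 days.
65 mod 7 = 2, so 2 days after Tuesday is Thursday.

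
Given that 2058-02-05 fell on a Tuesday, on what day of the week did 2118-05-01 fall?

Sunday

From February 5, 2058 to February 5, 2118: 60 years, of which 14 contain a Feb 29 — 46×365 + 14×366 = 21914 days.
(2100 is not a leap year (divisible by 100 but not 400).)
February 2118: 28 − 5 = 23 days remain (2118 is not a leap year, so February has 28 days).
Then March (31), April (30): 31 + 30 = 61 days.
May 1, 2118: 1 day.
Residual: 85 days.
Total: 21999 days.
21999 mod 7 = 5, so 5 days after Tuesday is Sunday.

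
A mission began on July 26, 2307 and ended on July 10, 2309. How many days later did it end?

July 26, 2307 → July 26, 2308: 366 days (2308 is a leap year).
July 2308: 31 − 26 = 5 days remain.
Then 11 full months totalling 334 days.
July 1–10, 2309: 10 days.
Residual: 349 days.
Total: 715 days.

715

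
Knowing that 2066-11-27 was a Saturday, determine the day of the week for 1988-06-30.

Thursday

Count forward from the earlier date (June 30, 1988) to the later (November 27, 2066):
From June 30, 1988 to June 30, 2066: 78 years, of which 19 contain a Feb 29 — 59×365 + 19×366 = 28489 days.
(2000 is a leap year (divisible by 400).)
June 2066: 30 − 30 = 0 days remain.
Then July (31), August (31), September (30), October (31): 31 + 31 + 30 + 31 = 123 days.
November 1–27, 2066: 27 days.
Residual: 150 days.
Total: 28639 days.
28639 mod 7 = 2, so 2 days before Saturday is Thursday.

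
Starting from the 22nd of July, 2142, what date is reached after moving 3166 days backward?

the 20th of November, 2133

Count 3166 days before July 22, 2142:
Day-of-year of November 20, 2133: 324.
Day-of-year of July 22, 2142: 203.
2133 has 365 days, so 365 − 324 = 41 days remain in 2133.
Full years 2134–2141: 6 common + 2 leap = 6×365 + 2×366 = 2922 days.
Total: 41 + 2922 + 203 = 3166 days.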